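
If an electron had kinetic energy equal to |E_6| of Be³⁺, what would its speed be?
1.46e+06 m/s (or 0.486% of c)

The binding energy at n = 6 for Be³⁺ is:
E_6 = -13.6057 × 4²/6² = -6.04698 eV
|E_6| = 6.04698 eV

Convert to Joules:
KE = 6.04698 eV × (1.602177 × 10⁻¹⁹ J/eV) = 9.6883e-19 J

Using KE = ½mv²:
v = √(2·KE/m_e)
v = √(2 × 9.6883e-19 J / 9.10938 × 10⁻³¹ kg)
v = 1.46e+06 m/s

This is approximately 0.486% the speed of light.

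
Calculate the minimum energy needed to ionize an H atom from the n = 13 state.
0.08 eV

The ionization energy is the energy needed to remove the electron completely (n → ∞).

For hydrogen, E_n = -13.6057 eV / n².

At n = 13: E_13 = -13.6057 / 13² = -0.08051 eV
At n = ∞: E_∞ = 0 eV

Ionization energy = E_∞ - E_13 = 0 - (-0.08051) = 0.08051 eV
Ionization energy ≈ 0.08 eV

This is also called the binding energy of the electron in state n = 13.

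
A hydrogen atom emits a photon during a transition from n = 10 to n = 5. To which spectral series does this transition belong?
Pfund series

The spectral series in hydrogen are named based on the final (lower) energy level:
- Lyman series: n_final = 1 (ultraviolet)
- Balmer series: n_final = 2 (visible/near-UV)
- Paschen series: n_final = 3 (infrared)
- Brackett series: n_final = 4 (infrared)
- Pfund series: n_final = 5 (far infrared)

Since this transition ends at n = 5, it belongs to the Pfund series.

For reference, this 10 → 5 line has photon energy
ΔE = 13.6057 eV × (1/5² - 1/10²) = 0.4081710000 eV,
corresponding to wavelength λ = hc/ΔE = 1239.84 eV·nm / 0.4081710000 eV = 3037.5504 nm in the far infrared region.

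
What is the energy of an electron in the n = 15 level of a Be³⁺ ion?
-0.9675 eV

For hydrogen-like ions, the energy levels scale with Z²:
E_n = -13.6057 Z² / n² eV

For Be³⁺ (Z = 4) at n = 15:
E_15 = -13.6057 × 4² / 15²
E_15 = -13.6057 × 16 / 225
E_15 = -217.6912 / 225
E_15 = -0.9675 eV

The energy is 16 times more negative than hydrogen at the same n due to the stronger nuclear charge.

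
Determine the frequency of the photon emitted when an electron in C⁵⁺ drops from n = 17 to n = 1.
1.1802e+17 Hz

First, find the transition energy:
E_17 = -13.6057 × 6² / 17² = -1.6948277 eV
E_1 = -13.6057 × 6² / 1² = -489.8052000 eV
|ΔE| = |E_1 - E_17| = 488.1103723 eV

Convert to Joules: E = 488.1103723 eV × (1.602177 × 10⁻¹⁹ J/eV) = 7.820392e-17 J

Using E = hf:
f = E/h = 7.820392e-17 J / (6.62607 × 10⁻³⁴ J·s)
f = 1.1802e+17 Hz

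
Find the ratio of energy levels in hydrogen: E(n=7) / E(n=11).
2.46939

Using E_n = -13.6057 Z² / n² eV with Z = 1:

E_7 = -13.6057 / 7² = -13.6057 / 49 = -0.27766734694 eV
E_11 = -13.6057 / 11² = -13.6057 / 121 = -0.11244380165 eV

The ratio is:
E_7/E_11 = (-0.27766734694) / (-0.11244380165)
E_7/E_11 = (-13.6057/49) / (-13.6057/121)
E_7/E_11 = 121/49
E_7/E_11 = 2.46939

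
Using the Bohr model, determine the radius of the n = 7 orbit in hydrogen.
2.5930 nm (or 25.9297 Å)

The Bohr radius formula is:
r_n = n² a₀ / Z

where a₀ = 0.0529177 nm is the Bohr radius.

For H (Z = 1) at n = 7:
r_7 = 7² × 0.0529177 nm / 1
r_7 = 49 × 0.0529177 nm / 1
r_7 = 2.59297 nm / 1
r_7 = 2.5930 nm

The electron orbits at approximately 2.5930 nm from the nucleus.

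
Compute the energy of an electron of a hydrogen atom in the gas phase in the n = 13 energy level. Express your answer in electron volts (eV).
-0.081 eV

The energy levels of a hydrogen-like atom are given by:
E_n = -13.6057 eV / n²

For n = 13:
E_13 = -13.6057 eV / 13²
E_13 = -13.6057 eV / 169
E_13 = -0.081 eV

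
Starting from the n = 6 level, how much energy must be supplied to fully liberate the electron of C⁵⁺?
13.60570 eV

The ionization energy is the energy needed to remove the electron completely (n → ∞).

For a hydrogen-like ion with Z = 6, E_n = -13.6057 Z² / n² eV.

At n = 6: E_6 = -13.6057 × 6² / 6² = -13.60570000 eV
At n = ∞: E_∞ = 0 eV

Ionization energy = E_∞ - E_6 = 0 - (-13.60570000) = 13.60570000 eV
Ionization energy ≈ 13.60570 eV

This is also called the binding energy of the electron in state n = 6.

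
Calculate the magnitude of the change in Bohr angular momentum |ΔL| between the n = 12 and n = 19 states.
7.38e-34 J·s (or 7ℏ)

In the Bohr model, L_n = nℏ where ℏ = 1.0546e-34 J·s.

L_19 = 19ℏ = 2.0037e-33 J·s
L_12 = 12ℏ = 1.2655e-33 J·s

ΔL = L_19 - L_12 = (19 - 12)ℏ = 7ℏ
ΔL = 7 × 1.0546e-34 J·s = 7.38e-34 J·s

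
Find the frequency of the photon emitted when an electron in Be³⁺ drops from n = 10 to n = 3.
5.32e+15 Hz

First, find the transition energy:
E_10 = -13.6057 × 4² / 10² = -2.17691 eV
E_3 = -13.6057 × 4² / 3² = -24.18791 eV
|ΔE| = |E_3 - E_10| = 22.01100 eV

Convert to Joules: E = 22.01100 eV × (1.602177 × 10⁻¹⁹ J/eV) = 3.5266e-18 J

Using E = hf:
f = E/h = 3.5266e-18 J / (6.62607 × 10⁻³⁴ J·s)
f = 5.32e+15 Hz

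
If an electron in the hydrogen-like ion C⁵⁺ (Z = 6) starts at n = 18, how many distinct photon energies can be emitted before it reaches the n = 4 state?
105

The electron can occupy levels n = 4, 5, ..., 18 during de-excitation — that is m = 18 - 4 + 1 = 15 distinct levels.

The number of distinct spectral lines equals the number of ways to choose 2 of these m levels (each pair gives one possible emission transition):

Number of lines = m(m-1)/2 = 15×14/2 = 105

These correspond to all possible transitions between the 15 levels:
18 → 17, 18 → 16, 18 → 15, 18 → 14, 18 → 13, 18 → 12, 18 → 11, 18 → 10...

Each transition produces a photon with a unique energy (and thus wavelength). This count does not depend on Z.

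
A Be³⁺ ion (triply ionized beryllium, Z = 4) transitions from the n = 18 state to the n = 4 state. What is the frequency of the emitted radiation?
3.1274e+15 Hz

First, find the transition energy:
E_18 = -13.6057 × 4² / 18² = -0.67188642 eV
E_4 = -13.6057 × 4² / 4² = -13.60570000 eV
|ΔE| = |E_4 - E_18| = 12.93381358 eV

Convert to Joules: E = 12.93381358 eV × (1.602177 × 10⁻¹⁹ J/eV) = 2.072226e-18 J

Using E = hf:
f = E/h = 2.072226e-18 J / (6.62607 × 10⁻³⁴ J·s)
f = 3.1274e+15 Hz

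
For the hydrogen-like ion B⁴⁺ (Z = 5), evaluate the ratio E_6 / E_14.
5.44444

Using E_n = -13.6057 Z² / n² eV with Z = 5:

E_6 = -13.6057 × 5² / 6² = -340.1425 / 36 = -9.44840277778 eV
E_14 = -13.6057 × 5² / 14² = -340.1425 / 196 = -1.73542091837 eV

The ratio is:
E_6/E_14 = (-9.44840277778) / (-1.73542091837)
E_6/E_14 = (-340.1425/36) / (-340.1425/196)
E_6/E_14 = 196/36
E_6/E_14 = 5.44444
(Note: the Z² factors cancel in the ratio.)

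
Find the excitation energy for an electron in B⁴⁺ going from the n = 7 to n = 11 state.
4.130589 eV

The energy levels of a hydrogen-like atom are E_n = -13.6057 Z² eV / n².

Energy at n = 7: E_7 = -13.6057 × 5² / 7² = -6.941683673 eV
Energy at n = 11: E_11 = -13.6057 × 5² / 11² = -2.811095041 eV

The excitation energy is the difference:
ΔE = E_11 - E_7
ΔE = -2.811095041 - (-6.941683673)
ΔE = 4.130589 eV

Since this is positive, energy must be absorbed (photon absorption).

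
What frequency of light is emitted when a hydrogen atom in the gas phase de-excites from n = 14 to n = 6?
7.45996e+13 Hz

First, find the transition energy:
E_14 = -13.6057 / 14² = -0.069416837 eV
E_6 = -13.6057 / 6² = -0.377936111 eV
|ΔE| = |E_6 - E_14| = 0.308519274 eV

Convert to Joules: E = 0.308519274 eV × (1.602177 × 10⁻¹⁹ J/eV) = 4.9430248e-20 J

Using E = hf:
f = E/h = 4.9430248e-20 J / (6.62607 × 10⁻³⁴ J·s)
f = 7.45996e+13 Hz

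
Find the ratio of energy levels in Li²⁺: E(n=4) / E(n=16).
16.00000

Using E_n = -13.6057 Z² / n² eV with Z = 3:

E_4 = -13.6057 × 3² / 4² = -122.4513 / 16 = -7.65320625000 eV
E_16 = -13.6057 × 3² / 16² = -122.4513 / 256 = -0.47832539063 eV

The ratio is:
E_4/E_16 = (-7.65320625000) / (-0.47832539063)
E_4/E_16 = (-122.4513/16) / (-122.4513/256)
E_4/E_16 = 256/16
E_4/E_16 = 16.00000
(Note: the Z² factors cancel in the ratio.)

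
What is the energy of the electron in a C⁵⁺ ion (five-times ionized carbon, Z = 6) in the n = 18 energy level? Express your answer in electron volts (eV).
-1.51174 eV

The energy levels of a hydrogen-like atom are given by:
E_n = -13.6057 Z² / n² eV  (with Z = 6 for C⁵⁺)

For n = 18:
E_18 = -13.6057 × 6² / 18²
E_18 = -13.6057 × 36 / 324
E_18 = -1.51174 eV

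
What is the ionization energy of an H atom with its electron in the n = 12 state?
0.094484 eV

The ionization energy is the energy needed to remove the electron completely (n → ∞).

For hydrogen, E_n = -13.6057 eV / n².

At n = 12: E_12 = -13.6057 / 12² = -0.094484028 eV
At n = ∞: E_∞ = 0 eV

Ionization energy = E_∞ - E_12 = 0 - (-0.094484028) = 0.094484028 eV
Ionization energy ≈ 0.094484 eV

This is also called the binding energy of the electron in state n = 12.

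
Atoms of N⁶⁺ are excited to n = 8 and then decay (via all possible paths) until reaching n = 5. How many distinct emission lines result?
6

The electron can occupy levels n = 5, 6, ..., 8 during de-excitation — that is m = 8 - 5 + 1 = 4 distinct levels.

The number of distinct spectral lines equals the number of ways to choose 2 of these m levels (each pair gives one possible emission transition):

Number of lines = m(m-1)/2 = 4×3/2 = 6

These correspond to all possible transitions between the 4 levels:
8 → 7, 8 → 6, 8 → 5, 7 → 6, 7 → 5, 6 → 5

Each transition produces a photon with a unique energy (and thus wavelength). This count does not depend on Z.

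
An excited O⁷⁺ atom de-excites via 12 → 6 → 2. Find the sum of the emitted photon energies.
211.644 eV

The energy levels of O⁷⁺ are E_n = -13.6057 × 8² / n² eV.

First transition (12 → 6):
ΔE₁ = |E_6 - E_12|
ΔE₁ = |-24.187911111 - (-6.046977778)| = 18.140933 eV

Second transition (6 → 2):
ΔE₂ = |E_2 - E_6|
ΔE₂ = |-217.691200000 - (-24.187911111)| = 193.503289 eV

Total energy released:
E_total = ΔE₁ + ΔE₂ = 18.140933 + 193.503289 = 211.644 eV

Note: This equals the direct transition 12 → 2: 211.644 eV ✓
Energy is conserved regardless of the path taken.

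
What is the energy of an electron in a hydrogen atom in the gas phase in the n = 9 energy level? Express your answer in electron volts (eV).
-0.16797 eV

The energy levels of a hydrogen-like atom are given by:
E_n = -13.6057 eV / n²

For n = 9:
E_9 = -13.6057 eV / 9²
E_9 = -13.6057 eV / 81
E_9 = -0.16797 eV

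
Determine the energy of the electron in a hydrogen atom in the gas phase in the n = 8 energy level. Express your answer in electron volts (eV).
-0.2126 eV

The energy levels of a hydrogen-like atom are given by:
E_n = -13.6057 eV / n²

For n = 8:
E_8 = -13.6057 eV / 8²
E_8 = -13.6057 eV / 64
E_8 = -0.2126 eV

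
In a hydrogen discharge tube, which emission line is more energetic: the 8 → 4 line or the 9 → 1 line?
9 → 1

Calculate the energy for each transition:

Transition 8 → 4:
ΔE₁ = |E_4 - E_8| = |-13.6057/4² - (-13.6057/8²)|
ΔE₁ = |-0.850356250000 - (-0.212589062500)| = 0.637767188 eV

Transition 9 → 1:
ΔE₂ = |E_1 - E_9| = |-13.6057/1² - (-13.6057/9²)|
ΔE₂ = |-13.605700000000 - (-0.167971604938)| = 13.437728395 eV

Since 13.437728395 eV > 0.637767188 eV, the transition 9 → 1 emits the more energetic photon.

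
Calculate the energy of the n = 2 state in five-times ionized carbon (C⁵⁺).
-122.451300 eV

For hydrogen-like ions, the energy levels scale with Z²:
E_n = -13.6057 Z² / n² eV

For C⁵⁺ (Z = 6) at n = 2:
E_2 = -13.6057 × 6² / 2²
E_2 = -13.6057 × 36 / 4
E_2 = -489.8052 / 4
E_2 = -122.451300 eV

The energy is 36 times more negative than hydrogen at the same n due to the stronger nuclear charge.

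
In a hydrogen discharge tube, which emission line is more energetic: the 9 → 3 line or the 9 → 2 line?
9 → 2

Calculate the energy for each transition:

Transition 9 → 3:
ΔE₁ = |E_3 - E_9| = |-13.6057/3² - (-13.6057/9²)|
ΔE₁ = |-1.511744444444 - (-0.167971604938)| = 1.343772840 eV

Transition 9 → 2:
ΔE₂ = |E_2 - E_9| = |-13.6057/2² - (-13.6057/9²)|
ΔE₂ = |-3.401425000000 - (-0.167971604938)| = 3.233453395 eV

Since 3.233453395 eV > 1.343772840 eV, the transition 9 → 2 emits the more energetic photon.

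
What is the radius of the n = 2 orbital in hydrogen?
0.21167 nm (or 2.11671 Å)

The Bohr radius formula is:
r_n = n² a₀ / Z

where a₀ = 0.05291772 nm is the Bohr radius.

For H (Z = 1) at n = 2:
r_2 = 2² × 0.05291772 nm / 1
r_2 = 4 × 0.05291772 nm / 1
r_2 = 0.211671 nm / 1
r_2 = 0.21167 nm

The electron orbits at approximately 0.21167 nm from the nucleus.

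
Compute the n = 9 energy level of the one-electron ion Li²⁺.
-1.511744 eV

For hydrogen-like ions, the energy levels scale with Z²:
E_n = -13.6057 Z² / n² eV

For Li²⁺ (Z = 3) at n = 9:
E_9 = -13.6057 × 3² / 9²
E_9 = -13.6057 × 9 / 81
E_9 = -122.4513 / 81
E_9 = -1.511744 eV

The energy is 9 times more negative than hydrogen at the same n due to the stronger nuclear charge.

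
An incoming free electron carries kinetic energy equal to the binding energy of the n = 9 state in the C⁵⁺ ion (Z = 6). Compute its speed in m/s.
1.4585e+06 m/s (or 0.486490% of c)

The binding energy at n = 9 for C⁵⁺ is:
E_9 = -13.6057 × 6²/9² = -6.04697778 eV
|E_9| = 6.04697778 eV

Convert to Joules:
KE = 6.04697778 eV × (1.602177 × 10⁻¹⁹ J/eV) = 9.688329e-19 J

Using KE = ½mv²:
v = √(2·KE/m_e)
v = √(2 × 9.688329e-19 J / 9.10938 × 10⁻³¹ kg)
v = 1.4585e+06 m/s

This is approximately 0.486490% the speed of light.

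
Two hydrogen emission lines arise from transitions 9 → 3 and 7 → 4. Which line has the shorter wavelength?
9 → 3

Calculate the energy for each transition:

Transition 9 → 3:
ΔE₁ = |E_3 - E_9| = |-13.6057/3² - (-13.6057/9²)|
ΔE₁ = |-1.511744444 - (-0.167971605)| = 1.343773 eV

Transition 7 → 4:
ΔE₂ = |E_4 - E_7| = |-13.6057/4² - (-13.6057/7²)|
ΔE₂ = |-0.850356250 - (-0.277667347)| = 0.572689 eV

Since 1.343773 eV > 0.572689 eV, the transition 9 → 3 emits the more energetic photon.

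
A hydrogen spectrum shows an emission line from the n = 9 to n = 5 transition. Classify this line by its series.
Pfund series

The spectral series in hydrogen are named based on the final (lower) energy level:
- Lyman series: n_final = 1 (ultraviolet)
- Balmer series: n_final = 2 (visible/near-UV)
- Paschen series: n_final = 3 (infrared)
- Brackett series: n_final = 4 (infrared)
- Pfund series: n_final = 5 (far infrared)

Since this transition ends at n = 5, it belongs to the Pfund series.

For reference, this 9 → 5 line has photon energy
ΔE = 13.6057 eV × (1/5² - 1/9²) = 0.37625639506 eV,
corresponding to wavelength λ = hc/ΔE = 1239.84 eV·nm / 0.37625639506 eV = 3295.19981 nm in the far infrared region.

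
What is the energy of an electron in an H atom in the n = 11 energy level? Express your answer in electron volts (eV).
-0.11244 eV

The energy levels of a hydrogen-like atom are given by:
E_n = -13.6057 eV / n²

For n = 11:
E_11 = -13.6057 eV / 11²
E_11 = -13.6057 eV / 121
E_11 = -0.11244 eV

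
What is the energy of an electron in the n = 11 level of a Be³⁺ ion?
-1.79910 eV

For hydrogen-like ions, the energy levels scale with Z²:
E_n = -13.6057 Z² / n² eV

For Be³⁺ (Z = 4) at n = 11:
E_11 = -13.6057 × 4² / 11²
E_11 = -13.6057 × 16 / 121
E_11 = -217.6912 / 121
E_11 = -1.79910 eV

The energy is 16 times more negative than hydrogen at the same n due to the stronger nuclear charge.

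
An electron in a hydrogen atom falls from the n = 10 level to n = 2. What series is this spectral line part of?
Balmer series

The spectral series in hydrogen are named based on the final (lower) energy level:
- Lyman series: n_final = 1 (ultraviolet)
- Balmer series: n_final = 2 (visible/near-UV)
- Paschen series: n_final = 3 (infrared)
- Brackett series: n_final = 4 (infrared)
- Pfund series: n_final = 5 (far infrared)

Since this transition ends at n = 2, it belongs to the Balmer series.

For reference, this 10 → 2 line has photon energy
ΔE = 13.6057 eV × (1/2² - 1/10²) = 3.26536800 eV,
corresponding to wavelength λ = hc/ΔE = 1239.84 eV·nm / 3.26536800 eV = 379.6938 nm in the visible/near-UV region.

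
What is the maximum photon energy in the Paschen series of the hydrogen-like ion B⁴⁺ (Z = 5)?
37.79361 eV

The series limit corresponds to the transition from n = ∞ to n = 3.
This is the highest energy (shortest wavelength) transition in the Paschen series.

E_∞ = 0 eV
E_3 = -13.6057 × 5² / 3² = -37.79361 eV

Energy at series limit:
ΔE = E_∞ - E_3 = 0 - (-37.79361) = 37.79361 eV

This energy equals the ionization energy from the n = 3 state of B⁴⁺.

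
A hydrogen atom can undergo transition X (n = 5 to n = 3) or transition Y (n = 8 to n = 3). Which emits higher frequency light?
8 → 3

Calculate the energy for each transition:

Transition 5 → 3:
ΔE₁ = |E_3 - E_5| = |-13.6057/3² - (-13.6057/5²)|
ΔE₁ = |-1.5117444444 - (-0.5442280000)| = 0.9675164 eV

Transition 8 → 3:
ΔE₂ = |E_3 - E_8| = |-13.6057/3² - (-13.6057/8²)|
ΔE₂ = |-1.5117444444 - (-0.2125890625)| = 1.2991554 eV

Since 1.2991554 eV > 0.9675164 eV, the transition 8 → 3 emits the more energetic photon.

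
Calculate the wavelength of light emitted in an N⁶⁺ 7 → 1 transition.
1.898 nm

First, find the transition energy using E_n = -13.6057 Z² / n² eV:
E_7 = -13.6057 × 7² / 7² = -13.60570 eV
E_1 = -13.6057 × 7² / 1² = -666.67930 eV

Photon energy: |ΔE| = |E_1 - E_7| = 653.07360 eV

Convert to wavelength using E = hc/λ with hc = 1239.84 eV·nm:
λ = hc/E = 1239.84 eV·nm / 653.07360 eV
λ = 1.898 nm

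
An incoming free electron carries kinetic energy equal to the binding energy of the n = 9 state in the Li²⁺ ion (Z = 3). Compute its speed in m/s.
7.29e+05 m/s (or 0.243246% of c)

The binding energy at n = 9 for Li²⁺ is:
E_9 = -13.6057 × 3²/9² = -1.51174444 eV
|E_9| = 1.51174444 eV

Convert to Joules:
KE = 1.51174444 eV × (1.602177 × 10⁻¹⁹ J/eV) = 2.4221e-19 J

Using KE = ½mv²:
v = √(2·KE/m_e)
v = √(2 × 2.4221e-19 J / 9.10938 × 10⁻³¹ kg)
v = 7.29e+05 m/s

This is approximately 0.243246% the speed of light.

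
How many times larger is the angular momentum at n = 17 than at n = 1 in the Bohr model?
17.00000

In the Bohr model, L_n = nℏ, so the ratio is purely the ratio of quantum numbers:

L_17/L_1 = 17ℏ / 1ℏ = 17/1 = 17.00000

The angular momentum scales linearly with n.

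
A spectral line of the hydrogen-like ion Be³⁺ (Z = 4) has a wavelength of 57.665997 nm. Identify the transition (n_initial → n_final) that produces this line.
n = 9 → n = 3

First, find the photon energy from the wavelength (hc = 1239.84 eV·nm):
E = hc/λ = 1239.84 eV·nm / 57.665997 nm = 21.500365 eV

The energy levels of Be³⁺ satisfy E_n = -13.6057 × 4² / n² eV, so an emission n_i → n_f releases
ΔE = 13.6057 × 4² × (1/n_f² − 1/n_i²) eV.

Setting ΔE equal to the photon energy:
1/n_f² − 1/n_i² = 21.500365 / (13.6057 × 4²) = 0.098765430

Since 1/n_i² must be positive, we need 1/n_f² > 0.098765430, i.e. n_f ≤ 3. For each allowed n_f, solve n_i = (1/n_f² − 0.098765430)^(−1/2) and check whether it is a whole number:
  n_f = 1: 1/n_i² = 1.000000000 − 0.098765430 = 0.901234570 → n_i = 1.053  (not an integer) ✗
  n_f = 2: 1/n_i² = 0.250000000 − 0.098765430 = 0.151234570 → n_i = 2.571  (not an integer) ✗
  n_f = 3: 1/n_i² = 0.111111111 − 0.098765430 = 0.012345681 → n_i = 9.000  → integer, n_i = 9 ✓

Only n_f = 3 gives an integer upper level, n_i = 9.

The transition is from n = 9 to n = 3 (emission).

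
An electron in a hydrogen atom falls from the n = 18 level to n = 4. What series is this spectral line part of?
Brackett series

The spectral series in hydrogen are named based on the final (lower) energy level:
- Lyman series: n_final = 1 (ultraviolet)
- Balmer series: n_final = 2 (visible/near-UV)
- Paschen series: n_final = 3 (infrared)
- Brackett series: n_final = 4 (infrared)
- Pfund series: n_final = 5 (far infrared)

Since this transition ends at n = 4, it belongs to the Brackett series.

For reference, this 18 → 4 line has photon energy
ΔE = 13.6057 eV × (1/4² - 1/18²) = 0.808363349 eV,
corresponding to wavelength λ = hc/ΔE = 1239.84 eV·nm / 0.808363349 eV = 1533.766 nm in the infrared region.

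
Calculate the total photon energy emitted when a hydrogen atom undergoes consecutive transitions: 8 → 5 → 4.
0.638 eV

The energy levels of hydrogen are E_n = -13.6057 / n² eV.

First transition (8 → 5):
ΔE₁ = |E_5 - E_8|
ΔE₁ = |-0.544228000 - (-0.212589063)| = 0.331639 eV

Second transition (5 → 4):
ΔE₂ = |E_4 - E_5|
ΔE₂ = |-0.850356250 - (-0.544228000)| = 0.306128 eV

Total energy released:
E_total = ΔE₁ + ΔE₂ = 0.331639 + 0.306128 = 0.638 eV

Note: This equals the direct transition 8 → 4: 0.638 eV ✓
Energy is conserved regardless of the path taken.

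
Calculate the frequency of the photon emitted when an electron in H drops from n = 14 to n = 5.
1.15e+14 Hz

First, find the transition energy:
E_14 = -13.6057 / 14² = -0.069417 eV
E_5 = -13.6057 / 5² = -0.544228 eV
|ΔE| = |E_5 - E_14| = 0.474811 eV

Convert to Joules: E = 0.474811 eV × (1.602177 × 10⁻¹⁹ J/eV) = 7.6073e-20 J

Using E = hf:
f = E/h = 7.6073e-20 J / (6.62607 × 10⁻³⁴ J·s)
f = 1.15e+14 Hz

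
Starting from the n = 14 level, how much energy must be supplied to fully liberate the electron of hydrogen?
0.06942 eV

The ionization energy is the energy needed to remove the electron completely (n → ∞).

For hydrogen, E_n = -13.6057 eV / n².

At n = 14: E_14 = -13.6057 / 14² = -0.06941684 eV
At n = ∞: E_∞ = 0 eV

Ionization energy = E_∞ - E_14 = 0 - (-0.06941684) = 0.06941684 eV
Ionization energy ≈ 0.06942 eV

This is also called the binding energy of the electron in state n = 14.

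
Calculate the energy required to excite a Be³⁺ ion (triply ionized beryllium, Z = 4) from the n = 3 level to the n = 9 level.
21.50037 eV

The energy levels of a hydrogen-like atom are E_n = -13.6057 Z² eV / n².

Energy at n = 3: E_3 = -13.6057 × 4² / 3² = -24.18791111 eV
Energy at n = 9: E_9 = -13.6057 × 4² / 9² = -2.68754568 eV

The excitation energy is the difference:
ΔE = E_9 - E_3
ΔE = -2.68754568 - (-24.18791111)
ΔE = 21.50037 eV

Since this is positive, energy must be absorbed (photon absorption).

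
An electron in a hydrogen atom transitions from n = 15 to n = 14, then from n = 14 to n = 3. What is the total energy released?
1.45 eV

The energy levels of hydrogen are E_n = -13.6057 / n² eV.

First transition (15 → 14):
ΔE₁ = |E_14 - E_15|
ΔE₁ = |-0.06941684 - (-0.06046978)| = 0.00895 eV

Second transition (14 → 3):
ΔE₂ = |E_3 - E_14|
ΔE₂ = |-1.51174444 - (-0.06941684)| = 1.44233 eV

Total energy released:
E_total = ΔE₁ + ΔE₂ = 0.00895 + 1.44233 = 1.45 eV

Note: This equals the direct transition 15 → 3: 1.45 eV ✓
Energy is conserved regardless of the path taken.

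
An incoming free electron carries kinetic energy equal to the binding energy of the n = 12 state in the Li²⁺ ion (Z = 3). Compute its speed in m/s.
5.4692e+05 m/s (or 0.18% of c)

The binding energy at n = 12 for Li²⁺ is:
E_12 = -13.6057 × 3²/12² = -0.85035625 eV
|E_12| = 0.85035625 eV

Convert to Joules:
KE = 0.85035625 eV × (1.602177 × 10⁻¹⁹ J/eV) = 1.362421e-19 J

Using KE = ½mv²:
v = √(2·KE/m_e)
v = √(2 × 1.362421e-19 J / 9.10938 × 10⁻³¹ kg)
v = 5.4692e+05 m/s

This is approximately 0.18% the speed of light.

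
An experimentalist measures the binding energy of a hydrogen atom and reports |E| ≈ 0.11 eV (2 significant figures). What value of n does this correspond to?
n = 11

The exact energy levels follow E_n = -13.6057 eV / n².

The measured value (-0.11 eV) is reported to only 2 significant figures, so we must test candidate n values and see which one matches to that precision.

Candidate energies:
  n = 9:  E = -13.6057/9² = -0.16797 eV
  n = 10:  E = -13.6057/10² = -0.13606 eV
  n = 11:  E = -13.6057/11² = -0.11244 eV  ← matches
  n = 12:  E = -13.6057/12² = -0.09448 eV
  n = 13:  E = -13.6057/13² = -0.08051 eV

Checking against the measurement of -0.11 eV (2 sig figs), only n = 11 agrees:
E_11 = -0.11244 eV, which rounds to -0.11 eV ✓

Therefore n = 11.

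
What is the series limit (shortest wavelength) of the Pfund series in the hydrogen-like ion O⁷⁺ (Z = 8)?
35.596294 nm

The series limit corresponds to the transition from n = ∞ to n = 5.
This is the highest energy (shortest wavelength) transition in the Pfund series.

E_∞ = 0 eV
E_5 = -13.6057 × 8² / 5² = -34.83059200 eV

Energy at series limit:
ΔE = E_∞ - E_5 = 0 - (-34.83059200) = 34.83059200 eV
λ = hc/E = 1239.84 eV·nm / 34.83059200 eV = 35.596294 nm

This energy equals the ionization energy from the n = 5 state of O⁷⁺.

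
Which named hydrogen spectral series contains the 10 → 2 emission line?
Balmer series

The spectral series in hydrogen are named based on the final (lower) energy level:
- Lyman series: n_final = 1 (ultraviolet)
- Balmer series: n_final = 2 (visible/near-UV)
- Paschen series: n_final = 3 (infrared)
- Brackett series: n_final = 4 (infrared)
- Pfund series: n_final = 5 (far infrared)

Since this transition ends at n = 2, it belongs to the Balmer series.

For reference, this 10 → 2 line has photon energy
ΔE = 13.6057 eV × (1/2² - 1/10²) = 3.2653680000 eV,
corresponding to wavelength λ = hc/ΔE = 1239.84 eV·nm / 3.2653680000 eV = 379.693805 nm in the visible/near-UV region.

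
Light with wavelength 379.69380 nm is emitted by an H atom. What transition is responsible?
n = 10 → n = 2

First, find the photon energy from the wavelength (hc = 1239.84 eV·nm):
E = hc/λ = 1239.84 eV·nm / 379.69380 nm = 3.2653680 eV

The energy levels of hydrogen satisfy E_n = -13.6057 / n² eV, so an emission n_i → n_f releases
ΔE = 13.6057 × (1/n_f² − 1/n_i²) eV.

Setting ΔE equal to the photon energy:
1/n_f² − 1/n_i² = 3.2653680 / 13.6057 = 0.24000000

Since 1/n_i² must be positive, we need 1/n_f² > 0.24000000, i.e. n_f ≤ 2. For each allowed n_f, solve n_i = (1/n_f² − 0.24000000)^(−1/2) and check whether it is a whole number:
  n_f = 1: 1/n_i² = 1.00000000 − 0.24000000 = 0.76000000 → n_i = 1.147  (not an integer) ✗
  n_f = 2: 1/n_i² = 0.25000000 − 0.24000000 = 0.01000000 → n_i = 10.000  → integer, n_i = 10 ✓

Only n_f = 2 gives an integer upper level, n_i = 10.

The transition is from n = 10 to n = 2 (emission).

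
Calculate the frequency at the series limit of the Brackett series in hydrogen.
2.0562e+14 Hz

The series limit corresponds to the transition from n = ∞ to n = 4.
This is the highest energy (shortest wavelength) transition in the Brackett series.

E_∞ = 0 eV
E_4 = -13.6057 / 4² = -0.85035625 eV

Energy at series limit:
ΔE = E_∞ - E_4 = 0 - (-0.85035625) = 0.85035625 eV
E = 0.85035625 eV × (1.602177 × 10⁻¹⁹ J/eV) = 1.362421e-19 J
f = E/h = 1.362421e-19 J / (6.62607 × 10⁻³⁴ J·s) = 2.0562e+14 Hz

This energy equals the ionization energy from the n = 4 state of hydrogen.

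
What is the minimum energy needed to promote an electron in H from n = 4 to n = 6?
0.472420 eV

The energy levels of a hydrogen-like atom are E_n = -13.6057 eV / n².

Energy at n = 4: E_4 = -13.6057 / 4² = -0.850356250 eV
Energy at n = 6: E_6 = -13.6057 / 6² = -0.377936111 eV

The excitation energy is the difference:
ΔE = E_6 - E_4
ΔE = -0.377936111 - (-0.850356250)
ΔE = 0.472420 eV

Since this is positive, energy must be absorbed (photon absorption).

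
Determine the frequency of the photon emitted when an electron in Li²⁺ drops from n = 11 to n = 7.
3.59558e+14 Hz

First, find the transition energy:
E_11 = -13.6057 × 3² / 11² = -1.01199421 eV
E_7 = -13.6057 × 3² / 7² = -2.49900612 eV
|ΔE| = |E_7 - E_11| = 1.48701191 eV

Convert to Joules: E = 1.48701191 eV × (1.602177 × 10⁻¹⁹ J/eV) = 2.3824563e-19 J

Using E = hf:
f = E/h = 2.3824563e-19 J / (6.62607 × 10⁻³⁴ J·s)
f = 3.59558e+14 Hz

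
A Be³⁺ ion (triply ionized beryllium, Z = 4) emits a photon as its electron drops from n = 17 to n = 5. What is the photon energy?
7.954391 eV

The energy levels are E_n = -13.6057 Z² eV / n².

Energy at n = 17: E_17 = -13.6057 × 4² / 17² = -0.753256747 eV
Energy at n = 5: E_5 = -13.6057 × 4² / 5² = -8.707648000 eV

For emission (electron falling to lower state), the photon energy is:
E_photon = E_17 - E_5 = |-0.753256747 - (-8.707648000)|
E_photon = 7.954391 eV

This energy is carried away by the emitted photon.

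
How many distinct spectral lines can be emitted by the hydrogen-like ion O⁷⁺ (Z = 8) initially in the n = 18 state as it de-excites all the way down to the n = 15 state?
6

The electron can occupy levels n = 15, 16, ..., 18 during de-excitation — that is m = 18 - 15 + 1 = 4 distinct levels.

The number of distinct spectral lines equals the number of ways to choose 2 of these m levels (each pair gives one possible emission transition):

Number of lines = m(m-1)/2 = 4×3/2 = 6

These correspond to all possible transitions between the 4 levels:
18 → 17, 18 → 16, 18 → 15, 17 → 16, 17 → 15, 16 → 15

Each transition produces a photon with a unique energy (and thus wavelength). This count does not depend on Z.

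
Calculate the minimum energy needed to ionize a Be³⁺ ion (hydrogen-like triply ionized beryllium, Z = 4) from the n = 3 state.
24.187911 eV

The ionization energy is the energy needed to remove the electron completely (n → ∞).

For a hydrogen-like ion with Z = 4, E_n = -13.6057 Z² / n² eV.

At n = 3: E_3 = -13.6057 × 4² / 3² = -24.187911111 eV
At n = ∞: E_∞ = 0 eV

Ionization energy = E_∞ - E_3 = 0 - (-24.187911111) = 24.187911111 eV
Ionization energy ≈ 24.187911 eV

This is also called the binding energy of the electron in state n = 3.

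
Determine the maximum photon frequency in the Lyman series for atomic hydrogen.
3.290e+15 Hz

The series limit corresponds to the transition from n = ∞ to n = 1.
This is the highest energy (shortest wavelength) transition in the Lyman series.

E_∞ = 0 eV
E_1 = -13.6057 / 1² = -13.605700 eV

Energy at series limit:
ΔE = E_∞ - E_1 = 0 - (-13.605700) = 13.605700 eV
E = 13.605700 eV × (1.602177 × 10⁻¹⁹ J/eV) = 2.17987e-18 J
f = E/h = 2.17987e-18 J / (6.62607 × 10⁻³⁴ J·s) = 3.290e+15 Hz

This energy equals the ionization energy from the n = 1 state of hydrogen.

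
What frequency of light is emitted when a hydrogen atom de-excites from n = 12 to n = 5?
1.09e+14 Hz

First, find the transition energy:
E_12 = -13.6057 / 12² = -0.094484 eV
E_5 = -13.6057 / 5² = -0.544228 eV
|ΔE| = |E_5 - E_12| = 0.449744 eV

Convert to Joules: E = 0.449744 eV × (1.602177 × 10⁻¹⁹ J/eV) = 7.2057e-20 J

Using E = hf:
f = E/h = 7.2057e-20 J / (6.62607 × 10⁻³⁴ J·s)
f = 1.09e+14 Hz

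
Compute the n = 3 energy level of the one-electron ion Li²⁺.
-13.60570 eV

For hydrogen-like ions, the energy levels scale with Z²:
E_n = -13.6057 Z² / n² eV

For Li²⁺ (Z = 3) at n = 3:
E_3 = -13.6057 × 3² / 3²
E_3 = -13.6057 × 9 / 9
E_3 = -122.4513 / 9
E_3 = -13.60570 eV

The energy is 9 times more negative than hydrogen at the same n due to the stronger nuclear charge.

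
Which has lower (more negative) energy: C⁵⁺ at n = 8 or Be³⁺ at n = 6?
C⁵⁺ at n = 8 (E = -7.65 eV)

Using E_n = -13.6057 Z² / n² eV:

C⁵⁺ (Z = 6) at n = 8:
E = -13.6057 × 6² / 8² = -13.6057 × 36 / 64 = -7.65321 eV

Be³⁺ (Z = 4) at n = 6:
E = -13.6057 × 4² / 6² = -13.6057 × 16 / 36 = -6.04698 eV

Since -7.65321 eV < -6.04698 eV,
C⁵⁺ at n = 8 is more tightly bound (requires more energy to ionize).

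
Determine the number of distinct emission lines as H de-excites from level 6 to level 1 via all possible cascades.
15

The electron can occupy levels n = 1, 2, ..., 6 during de-excitation — that is m = 6 - 1 + 1 = 6 distinct levels.

The number of distinct spectral lines equals the number of ways to choose 2 of these m levels (each pair gives one possible emission transition):

Number of lines = m(m-1)/2 = 6×5/2 = 15

These correspond to all possible transitions between the 6 levels:
6 → 5, 6 → 4, 6 → 3, 6 → 2, 6 → 1, 5 → 4, 5 → 3, 5 → 2...

Each transition produces a photon with a unique energy (and thus wavelength). This count does not depend on Z.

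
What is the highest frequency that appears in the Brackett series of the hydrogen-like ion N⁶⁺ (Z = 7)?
1.008e+16 Hz

The series limit corresponds to the transition from n = ∞ to n = 4.
This is the highest energy (shortest wavelength) transition in the Brackett series.

E_∞ = 0 eV
E_4 = -13.6057 × 7² / 4² = -41.6674563 eV

Energy at series limit:
ΔE = E_∞ - E_4 = 0 - (-41.6674563) = 41.6674563 eV
E = 41.6674563 eV × (1.602177 × 10⁻¹⁹ J/eV) = 6.67586e-18 J
f = E/h = 6.67586e-18 J / (6.62607 × 10⁻³⁴ J·s) = 1.008e+16 Hz

This energy equals the ionization energy from the n = 4 state of N⁶⁺.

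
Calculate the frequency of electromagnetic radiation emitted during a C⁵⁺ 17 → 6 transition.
2.8800e+15 Hz

First, find the transition energy:
E_17 = -13.6057 × 6² / 17² = -1.6948277 eV
E_6 = -13.6057 × 6² / 6² = -13.6057000 eV
|ΔE| = |E_6 - E_17| = 11.9108723 eV

Convert to Joules: E = 11.9108723 eV × (1.602177 × 10⁻¹⁹ J/eV) = 1.908333e-18 J

Using E = hf:
f = E/h = 1.908333e-18 J / (6.62607 × 10⁻³⁴ J·s)
f = 2.8800e+15 Hz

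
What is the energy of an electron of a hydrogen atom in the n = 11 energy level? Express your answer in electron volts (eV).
-0.11 eV

The energy levels of a hydrogen-like atom are given by:
E_n = -13.6057 eV / n²

For n = 11:
E_11 = -13.6057 eV / 11²
E_11 = -13.6057 eV / 121
E_11 = -0.11 eV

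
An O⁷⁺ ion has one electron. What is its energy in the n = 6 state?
-24.19 eV

For hydrogen-like ions, the energy levels scale with Z²:
E_n = -13.6057 Z² / n² eV

For O⁷⁺ (Z = 8) at n = 6:
E_6 = -13.6057 × 8² / 6²
E_6 = -13.6057 × 64 / 36
E_6 = -870.7648 / 36
E_6 = -24.19 eV

The energy is 64 times more negative than hydrogen at the same n due to the stronger nuclear charge.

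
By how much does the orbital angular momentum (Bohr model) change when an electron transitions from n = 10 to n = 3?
7.38200e-34 J·s (or 7ℏ)

In the Bohr model, L_n = nℏ where ℏ = 1.0545718e-34 J·s.

L_10 = 10ℏ = 1.0545718e-33 J·s
L_3 = 3ℏ = 3.1637154e-34 J·s

ΔL = L_10 - L_3 = (10 - 3)ℏ = 7ℏ
ΔL = 7 × 1.0545718e-34 J·s = 7.38200e-34 J·s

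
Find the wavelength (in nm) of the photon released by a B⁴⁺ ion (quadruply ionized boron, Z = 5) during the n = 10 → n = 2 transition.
15.187752 nm

First, find the transition energy using E_n = -13.6057 Z² / n² eV:
E_10 = -13.6057 × 5² / 10² = -3.40142500 eV
E_2 = -13.6057 × 5² / 2² = -85.03562500 eV

Photon energy: |ΔE| = |E_2 - E_10| = 81.63420000 eV

Convert to wavelength using E = hc/λ with hc = 1239.84 eV·nm:
λ = hc/E = 1239.84 eV·nm / 81.63420000 eV
λ = 15.187752 nm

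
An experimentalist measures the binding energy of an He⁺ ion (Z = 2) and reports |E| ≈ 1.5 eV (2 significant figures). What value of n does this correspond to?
n = 6

The exact energy levels follow E_n = -13.6057 Z² / n² eV with Z = 2.

The measured value (-1.5 eV) is reported to only 2 significant figures, so we must test candidate n values and see which one matches to that precision.

Candidate energies:
  n = 4:  E = -13.6057 × 2² / 4² = -3.40143 eV
  n = 5:  E = -13.6057 × 2² / 5² = -2.17691 eV
  n = 6:  E = -13.6057 × 2² / 6² = -1.51174 eV  ← matches
  n = 7:  E = -13.6057 × 2² / 7² = -1.11067 eV
  n = 8:  E = -13.6057 × 2² / 8² = -0.85036 eV

Checking against the measurement of -1.5 eV (2 sig figs), only n = 6 agrees:
E_6 = -1.51174 eV, which rounds to -1.5 eV ✓

Therefore n = 6.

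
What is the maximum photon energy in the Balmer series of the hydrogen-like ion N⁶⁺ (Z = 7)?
166.67 eV

The series limit corresponds to the transition from n = ∞ to n = 2.
This is the highest energy (shortest wavelength) transition in the Balmer series.

E_∞ = 0 eV
E_2 = -13.6057 × 7² / 2² = -166.67 eV

Energy at series limit:
ΔE = E_∞ - E_2 = 0 - (-166.67) = 166.67 eV

This energy equals the ionization energy from the n = 2 state of N⁶⁺.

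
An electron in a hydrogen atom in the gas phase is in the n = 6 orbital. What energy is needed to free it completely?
0.37794 eV

The ionization energy is the energy needed to remove the electron completely (n → ∞).

For hydrogen, E_n = -13.6057 eV / n².

At n = 6: E_6 = -13.6057 / 6² = -0.37793611 eV
At n = ∞: E_∞ = 0 eV

Ionization energy = E_∞ - E_6 = 0 - (-0.37793611) = 0.37793611 eV
Ionization energy ≈ 0.37794 eV

This is also called the binding energy of the electron in state n = 6.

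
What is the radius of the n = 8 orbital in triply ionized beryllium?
0.8467 nm (or 8.4668 Å)

The Bohr radius formula is:
r_n = n² a₀ / Z

where a₀ = 0.0529177 nm is the Bohr radius.

For Be³⁺ (Z = 4) at n = 8:
r_8 = 8² × 0.0529177 nm / 4
r_8 = 64 × 0.0529177 nm / 4
r_8 = 3.38673 nm / 4
r_8 = 0.8467 nm

The electron orbits at approximately 0.8467 nm from the nucleus.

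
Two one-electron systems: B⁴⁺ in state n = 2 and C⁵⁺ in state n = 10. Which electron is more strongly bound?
B⁴⁺ at n = 2 (E = -85.036 eV)

Using E_n = -13.6057 Z² / n² eV:

B⁴⁺ (Z = 5) at n = 2:
E = -13.6057 × 5² / 2² = -13.6057 × 25 / 4 = -85.035625 eV

C⁵⁺ (Z = 6) at n = 10:
E = -13.6057 × 6² / 10² = -13.6057 × 36 / 100 = -4.898052 eV

Since -85.035625 eV < -4.898052 eV,
B⁴⁺ at n = 2 is more tightly bound (requires more energy to ionize).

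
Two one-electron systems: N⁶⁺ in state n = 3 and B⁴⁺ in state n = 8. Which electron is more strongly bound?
N⁶⁺ at n = 3 (E = -74.07548 eV)

Using E_n = -13.6057 Z² / n² eV:

N⁶⁺ (Z = 7) at n = 3:
E = -13.6057 × 7² / 3² = -13.6057 × 49 / 9 = -74.07547778 eV

B⁴⁺ (Z = 5) at n = 8:
E = -13.6057 × 5² / 8² = -13.6057 × 25 / 64 = -5.31472656 eV

Since -74.07547778 eV < -5.31472656 eV,
N⁶⁺ at n = 3 is more tightly bound (requires more energy to ionize).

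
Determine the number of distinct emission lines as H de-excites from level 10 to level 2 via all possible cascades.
36

The electron can occupy levels n = 2, 3, ..., 10 during de-excitation — that is m = 10 - 2 + 1 = 9 distinct levels.

The number of distinct spectral lines equals the number of ways to choose 2 of these m levels (each pair gives one possible emission transition):

Number of lines = m(m-1)/2 = 9×8/2 = 36

These correspond to all possible transitions between the 9 levels:
10 → 9, 10 → 8, 10 → 7, 10 → 6, 10 → 5, 10 → 4, 10 → 3, 10 → 2...

Each transition produces a photon with a unique energy (and thus wavelength). This count does not depend on Z.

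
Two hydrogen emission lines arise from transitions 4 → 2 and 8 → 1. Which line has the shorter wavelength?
8 → 1

Calculate the energy for each transition:

Transition 4 → 2:
ΔE₁ = |E_2 - E_4| = |-13.6057/2² - (-13.6057/4²)|
ΔE₁ = |-3.40142500 - (-0.85035625)| = 2.55107 eV

Transition 8 → 1:
ΔE₂ = |E_1 - E_8| = |-13.6057/1² - (-13.6057/8²)|
ΔE₂ = |-13.60570000 - (-0.21258906)| = 13.39311 eV

Since 13.39311 eV > 2.55107 eV, the transition 8 → 1 emits the more energetic photon.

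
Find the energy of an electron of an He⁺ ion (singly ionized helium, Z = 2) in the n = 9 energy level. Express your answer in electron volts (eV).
-0.671886 eV

The energy levels of a hydrogen-like atom are given by:
E_n = -13.6057 Z² / n² eV  (with Z = 2 for He⁺)

For n = 9:
E_9 = -13.6057 × 2² / 9²
E_9 = -13.6057 × 4 / 81
E_9 = -0.671886 eV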